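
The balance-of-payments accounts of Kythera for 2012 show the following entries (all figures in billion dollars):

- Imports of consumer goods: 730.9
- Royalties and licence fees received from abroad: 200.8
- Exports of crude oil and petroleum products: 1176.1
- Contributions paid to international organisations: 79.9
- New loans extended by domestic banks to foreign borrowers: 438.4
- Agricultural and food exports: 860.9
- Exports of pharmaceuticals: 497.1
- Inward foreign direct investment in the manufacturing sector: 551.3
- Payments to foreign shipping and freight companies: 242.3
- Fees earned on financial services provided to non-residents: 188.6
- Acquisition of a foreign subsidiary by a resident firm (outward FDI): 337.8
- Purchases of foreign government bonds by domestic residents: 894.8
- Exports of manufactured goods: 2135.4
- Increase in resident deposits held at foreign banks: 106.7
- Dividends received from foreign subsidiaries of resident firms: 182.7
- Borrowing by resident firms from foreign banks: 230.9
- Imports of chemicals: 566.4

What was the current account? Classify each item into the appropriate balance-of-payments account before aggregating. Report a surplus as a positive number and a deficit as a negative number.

3622.1

Goods: 497.1 - 566.4 - 730.9 + 1176.1 + 2135.4 + 860.9 = 3372.2
Services: -242.3 + 188.6 + 200.8 = 147.1
Primary income: 182.7
Secondary income: -79.9
Current account = 3372.2 + 147.1 + 182.7 + (-79.9) = 3622.1
(Excluded from the current account — financial account: new loans extended by domestic banks to foreign borrowers 438.4, inward foreign direct investment in the manufacturing sector 551.3, acquisition of a foreign subsidiary by a resident firm (outward FDI) 337.8, purchases of foreign government bonds by domestic residents 894.8, increase in resident deposits held at foreign banks 106.7, borrowing by resident firms from foreign banks 230.9.)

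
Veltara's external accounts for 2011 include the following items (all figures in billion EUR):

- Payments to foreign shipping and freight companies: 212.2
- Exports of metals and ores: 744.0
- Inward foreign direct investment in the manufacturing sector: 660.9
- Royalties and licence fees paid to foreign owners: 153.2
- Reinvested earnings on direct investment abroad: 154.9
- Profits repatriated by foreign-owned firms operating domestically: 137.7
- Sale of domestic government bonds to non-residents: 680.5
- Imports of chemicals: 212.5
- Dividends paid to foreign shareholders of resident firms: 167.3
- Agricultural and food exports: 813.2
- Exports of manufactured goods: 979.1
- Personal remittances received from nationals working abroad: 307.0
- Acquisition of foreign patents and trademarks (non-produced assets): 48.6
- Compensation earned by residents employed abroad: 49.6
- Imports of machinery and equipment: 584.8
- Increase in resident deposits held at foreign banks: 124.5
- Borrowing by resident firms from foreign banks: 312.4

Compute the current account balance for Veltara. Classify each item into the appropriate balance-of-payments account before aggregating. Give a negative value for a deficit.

Goods: 979.1 + 744.0 + 813.2 - 212.5 - 584.8 = 1739.0
Services: -153.2 - 212.2 = -365.4
Primary income: 49.6 + 154.9 - 137.7 - 167.3 = -100.5
Secondary income: 307.0
Current account = 1739.0 + (-365.4) + (-100.5) + 307.0 = 1580.1
(Excluded from the current account — financial account: inward foreign direct investment in the manufacturing sector 660.9, sale of domestic government bonds to non-residents 680.5, increase in resident deposits held at foreign banks 124.5, borrowing by resident firms from foreign banks 312.4; capital account: acquisition of foreign patents and trademarks (non-produced assets) 48.6.)

1580.1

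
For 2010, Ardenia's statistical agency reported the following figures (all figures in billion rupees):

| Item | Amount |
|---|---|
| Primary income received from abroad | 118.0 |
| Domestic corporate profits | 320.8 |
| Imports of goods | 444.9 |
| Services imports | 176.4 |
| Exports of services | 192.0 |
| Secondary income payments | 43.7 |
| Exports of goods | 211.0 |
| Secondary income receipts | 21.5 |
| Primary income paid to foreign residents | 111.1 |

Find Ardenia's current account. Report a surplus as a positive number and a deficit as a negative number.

Goods balance = 211.0 - 444.9 = -233.9
Services balance = 192.0 - 176.4 = 15.6
Trade balance (goods + services) = -233.9 + 15.6 = -218.3
Net primary income = 118.0 - 111.1 = 6.9
Net secondary income = 21.5 - 43.7 = -22.2
Current account = -218.3 + 6.9 + (-22.2) = -233.6

-233.6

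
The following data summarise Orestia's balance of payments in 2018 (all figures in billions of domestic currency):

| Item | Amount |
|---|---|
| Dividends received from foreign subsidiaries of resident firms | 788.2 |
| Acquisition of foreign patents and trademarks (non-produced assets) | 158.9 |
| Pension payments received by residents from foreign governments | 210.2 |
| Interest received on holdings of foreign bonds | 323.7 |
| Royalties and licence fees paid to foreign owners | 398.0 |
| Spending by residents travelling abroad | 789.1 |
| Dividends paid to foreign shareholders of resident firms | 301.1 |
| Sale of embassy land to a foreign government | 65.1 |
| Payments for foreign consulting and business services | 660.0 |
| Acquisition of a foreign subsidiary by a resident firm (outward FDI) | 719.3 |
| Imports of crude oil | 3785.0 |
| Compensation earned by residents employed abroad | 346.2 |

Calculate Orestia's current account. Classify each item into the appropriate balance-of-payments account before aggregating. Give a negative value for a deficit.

-4264.9

Goods: -3785.0
Services: -789.1 - 660.0 - 398.0 = -1847.1
Primary income: -301.1 + 346.2 + 788.2 + 323.7 = 1157.0
Secondary income: 210.2
Current account = (-3785.0) + (-1847.1) + 1157.0 + 210.2 = -4264.9
(Excluded from the current account — capital account: acquisition of foreign patents and trademarks (non-produced assets) 158.9, sale of embassy land to a foreign government 65.1; financial account: acquisition of a foreign subsidiary by a resident firm (outward FDI) 719.3.)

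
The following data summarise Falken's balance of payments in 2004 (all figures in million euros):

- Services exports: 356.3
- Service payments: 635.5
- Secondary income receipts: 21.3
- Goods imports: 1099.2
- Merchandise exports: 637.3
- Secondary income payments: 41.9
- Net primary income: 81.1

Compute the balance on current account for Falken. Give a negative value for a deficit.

-680.6

Goods balance = 637.3 - 1099.2 = -461.9
Services balance = 356.3 - 635.5 = -279.2
Trade balance (goods + services) = -461.9 + (-279.2) = -741.1
Net primary income = 81.1
Net secondary income = 21.3 - 41.9 = -20.6
Current account = -741.1 + 81.1 + (-20.6) = -680.6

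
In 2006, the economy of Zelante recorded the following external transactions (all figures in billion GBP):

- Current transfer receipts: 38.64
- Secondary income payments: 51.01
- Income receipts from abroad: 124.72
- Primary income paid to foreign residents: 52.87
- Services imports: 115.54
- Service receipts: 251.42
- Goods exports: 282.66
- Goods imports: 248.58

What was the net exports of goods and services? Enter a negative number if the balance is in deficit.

169.96

Goods balance = 282.66 - 248.58 = 34.08
Services balance = 251.42 - 115.54 = 135.88
Trade balance (goods + services) = 34.08 + 135.88 = 169.96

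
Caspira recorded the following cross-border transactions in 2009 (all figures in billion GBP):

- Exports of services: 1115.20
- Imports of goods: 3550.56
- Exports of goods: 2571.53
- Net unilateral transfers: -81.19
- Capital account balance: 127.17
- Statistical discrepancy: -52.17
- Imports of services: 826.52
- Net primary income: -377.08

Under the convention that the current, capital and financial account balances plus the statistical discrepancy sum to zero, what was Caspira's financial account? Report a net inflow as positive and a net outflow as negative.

1073.62

Goods balance = 2571.53 - 3550.56 = -979.03
Services balance = 1115.20 - 826.52 = 288.68
Trade balance (goods + services) = -979.03 + 288.68 = -690.35
Net primary income = -377.08
Net secondary income = -81.19
Current account = -690.35 + (-377.08) + (-81.19) = -1148.62
Financial account = -(-1148.62 + 127.17 + (-52.17)) = 1073.62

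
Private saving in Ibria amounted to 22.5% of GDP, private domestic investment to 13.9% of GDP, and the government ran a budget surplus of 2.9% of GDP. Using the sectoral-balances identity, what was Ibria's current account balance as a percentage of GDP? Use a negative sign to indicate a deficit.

11.5

By the sectoral-balances identity, CA = (S_private - I) + (T - G).
Private balance = 22.5 - 13.9 = 8.6
Government balance (T - G) = 2.9
CA = 8.6 + 2.9 = 11.5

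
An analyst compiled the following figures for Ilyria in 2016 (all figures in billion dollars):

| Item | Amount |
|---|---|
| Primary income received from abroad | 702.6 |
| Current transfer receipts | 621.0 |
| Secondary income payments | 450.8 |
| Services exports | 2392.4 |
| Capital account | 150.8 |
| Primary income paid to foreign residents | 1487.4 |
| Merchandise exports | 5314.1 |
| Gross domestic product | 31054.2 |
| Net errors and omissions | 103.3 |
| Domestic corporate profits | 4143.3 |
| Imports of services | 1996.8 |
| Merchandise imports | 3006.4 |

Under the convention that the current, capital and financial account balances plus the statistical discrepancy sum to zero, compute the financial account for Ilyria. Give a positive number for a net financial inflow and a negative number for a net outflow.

-2342.8

Goods balance = 5314.1 - 3006.4 = 2307.7
Services balance = 2392.4 - 1996.8 = 395.6
Trade balance (goods + services) = 2307.7 + 395.6 = 2703.3
Net primary income = 702.6 - 1487.4 = -784.8
Net secondary income = 621.0 - 450.8 = 170.2
Current account = 2703.3 + (-784.8) + 170.2 = 2088.7
Financial account = -(2088.7 + 150.8 + 103.3) = -2342.8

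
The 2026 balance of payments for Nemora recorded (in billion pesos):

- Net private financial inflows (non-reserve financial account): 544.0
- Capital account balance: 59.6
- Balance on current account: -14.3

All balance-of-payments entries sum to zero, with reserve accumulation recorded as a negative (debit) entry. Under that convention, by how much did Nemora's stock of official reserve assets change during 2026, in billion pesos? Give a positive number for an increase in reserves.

Official reserve transactions balance = -((-14.3) + 59.6 + 544.0) = -589.3
An accumulation of reserves is recorded as a debit (negative entry), so the change in the stock of reserves is the negative of that balance.
Change in official reserves = -(-589.3) = 589.3

589.3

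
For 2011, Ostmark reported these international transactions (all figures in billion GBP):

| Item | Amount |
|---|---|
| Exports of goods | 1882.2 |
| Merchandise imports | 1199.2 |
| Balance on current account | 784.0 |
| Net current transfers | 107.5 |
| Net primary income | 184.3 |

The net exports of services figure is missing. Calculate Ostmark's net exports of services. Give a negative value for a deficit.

-190.8

Current account = goods balance + services balance + net primary income + net secondary income
Sum of the known components = 974.8
Net exports of services = CA - (known components) = 784.0 - 974.8 = -190.8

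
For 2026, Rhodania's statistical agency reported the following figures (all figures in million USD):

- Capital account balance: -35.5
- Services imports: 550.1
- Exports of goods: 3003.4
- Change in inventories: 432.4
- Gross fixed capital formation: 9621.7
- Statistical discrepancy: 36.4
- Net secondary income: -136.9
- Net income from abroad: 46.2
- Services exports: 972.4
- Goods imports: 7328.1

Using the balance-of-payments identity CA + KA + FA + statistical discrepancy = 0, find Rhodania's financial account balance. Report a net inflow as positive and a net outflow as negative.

Goods balance = 3003.4 - 7328.1 = -4324.7
Services balance = 972.4 - 550.1 = 422.3
Trade balance (goods + services) = -4324.7 + 422.3 = -3902.4
Net primary income = 46.2
Net secondary income = -136.9
Current account = -3902.4 + 46.2 + (-136.9) = -3993.1
Financial account = -(-3993.1 + (-35.5) + 36.4) = 3992.2

3992.2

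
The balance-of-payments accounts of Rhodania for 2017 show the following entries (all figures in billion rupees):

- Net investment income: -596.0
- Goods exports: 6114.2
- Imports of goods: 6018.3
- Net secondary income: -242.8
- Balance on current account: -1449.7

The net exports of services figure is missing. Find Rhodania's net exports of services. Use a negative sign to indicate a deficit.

Current account = goods balance + services balance + net primary income + net secondary income
Sum of the known components = -742.9
Net exports of services = CA - (known components) = -1449.7 - (-742.9) = -706.8

-706.8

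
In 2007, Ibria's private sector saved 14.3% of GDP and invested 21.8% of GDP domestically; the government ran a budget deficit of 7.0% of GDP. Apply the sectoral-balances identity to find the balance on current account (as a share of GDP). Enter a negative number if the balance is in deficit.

By the sectoral-balances identity, CA = (S_private - I) + (T - G).
Private balance = 14.3 - 21.8 = -7.5
Government balance (T - G) = -7.0
CA = -7.5 + (-7.0) = -14.5

-14.5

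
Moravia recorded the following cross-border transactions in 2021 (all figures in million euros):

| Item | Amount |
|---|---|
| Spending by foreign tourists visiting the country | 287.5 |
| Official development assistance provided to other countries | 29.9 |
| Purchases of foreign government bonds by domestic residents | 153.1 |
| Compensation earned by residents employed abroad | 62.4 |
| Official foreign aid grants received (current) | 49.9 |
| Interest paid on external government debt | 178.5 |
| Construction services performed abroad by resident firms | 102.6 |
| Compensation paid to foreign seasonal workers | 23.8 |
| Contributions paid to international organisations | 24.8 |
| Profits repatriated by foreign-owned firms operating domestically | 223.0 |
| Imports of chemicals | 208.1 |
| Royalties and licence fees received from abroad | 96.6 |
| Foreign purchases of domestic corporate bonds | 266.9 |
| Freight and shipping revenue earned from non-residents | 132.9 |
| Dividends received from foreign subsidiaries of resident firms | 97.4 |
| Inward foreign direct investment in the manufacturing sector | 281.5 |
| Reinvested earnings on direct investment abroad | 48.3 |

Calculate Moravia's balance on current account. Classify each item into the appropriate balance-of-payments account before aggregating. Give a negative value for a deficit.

Goods: -208.1
Services: 102.6 + 96.6 + 132.9 + 287.5 = 619.6
Primary income: 97.4 - 178.5 + 62.4 - 223.0 - 23.8 + 48.3 = -217.2
Secondary income: -29.9 + 49.9 - 24.8 = -4.8
Current account = (-208.1) + 619.6 + (-217.2) + (-4.8) = 189.5
(Excluded from the current account — financial account: purchases of foreign government bonds by domestic residents 153.1, foreign purchases of domestic corporate bonds 266.9, inward foreign direct investment in the manufacturing sector 281.5.)

189.5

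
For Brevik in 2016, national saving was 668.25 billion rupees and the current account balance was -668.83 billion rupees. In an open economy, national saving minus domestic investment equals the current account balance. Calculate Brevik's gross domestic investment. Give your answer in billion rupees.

I = S - CA = 668.25 - (-668.83) = 1337.08

1337.08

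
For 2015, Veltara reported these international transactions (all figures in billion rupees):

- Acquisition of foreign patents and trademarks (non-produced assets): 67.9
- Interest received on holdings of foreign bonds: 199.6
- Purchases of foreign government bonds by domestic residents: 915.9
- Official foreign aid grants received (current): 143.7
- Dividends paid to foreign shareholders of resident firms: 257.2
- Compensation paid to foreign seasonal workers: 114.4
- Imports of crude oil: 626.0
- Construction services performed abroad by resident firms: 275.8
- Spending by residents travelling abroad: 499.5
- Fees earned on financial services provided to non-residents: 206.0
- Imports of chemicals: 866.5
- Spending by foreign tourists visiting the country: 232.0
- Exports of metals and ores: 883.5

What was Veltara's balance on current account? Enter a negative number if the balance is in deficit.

-423.0

Goods: 883.5 - 626.0 - 866.5 = -609.0
Services: 275.8 + 206.0 + 232.0 - 499.5 = 214.3
Primary income: 199.6 - 257.2 - 114.4 = -172.0
Secondary income: 143.7
Current account = (-609.0) + 214.3 + (-172.0) + 143.7 = -423.0
(Excluded from the current account — capital account: acquisition of foreign patents and trademarks (non-produced assets) 67.9; financial account: purchases of foreign government bonds by domestic residents 915.9.)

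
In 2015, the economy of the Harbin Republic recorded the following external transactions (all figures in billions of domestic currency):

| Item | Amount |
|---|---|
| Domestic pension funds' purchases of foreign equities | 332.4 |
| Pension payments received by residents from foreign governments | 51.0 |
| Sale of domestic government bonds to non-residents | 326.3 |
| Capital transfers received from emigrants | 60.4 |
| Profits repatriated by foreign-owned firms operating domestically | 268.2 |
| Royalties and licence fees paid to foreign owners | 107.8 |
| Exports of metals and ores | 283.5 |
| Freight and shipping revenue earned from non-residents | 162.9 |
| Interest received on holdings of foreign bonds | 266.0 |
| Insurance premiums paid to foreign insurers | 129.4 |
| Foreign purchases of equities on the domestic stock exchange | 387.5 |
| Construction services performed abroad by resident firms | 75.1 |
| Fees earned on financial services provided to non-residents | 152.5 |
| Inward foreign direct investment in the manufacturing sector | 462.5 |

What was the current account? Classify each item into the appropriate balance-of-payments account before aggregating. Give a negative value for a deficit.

Goods: 283.5
Services: 162.9 + 75.1 - 107.8 - 129.4 + 152.5 = 153.3
Primary income: -268.2 + 266.0 = -2.2
Secondary income: 51.0
Current account = 283.5 + 153.3 + (-2.2) + 51.0 = 485.6
(Excluded from the current account — financial account: domestic pension funds' purchases of foreign equities 332.4, sale of domestic government bonds to non-residents 326.3, foreign purchases of equities on the domestic stock exchange 387.5, inward foreign direct investment in the manufacturing sector 462.5; capital account: capital transfers received from emigrants 60.4.)

485.6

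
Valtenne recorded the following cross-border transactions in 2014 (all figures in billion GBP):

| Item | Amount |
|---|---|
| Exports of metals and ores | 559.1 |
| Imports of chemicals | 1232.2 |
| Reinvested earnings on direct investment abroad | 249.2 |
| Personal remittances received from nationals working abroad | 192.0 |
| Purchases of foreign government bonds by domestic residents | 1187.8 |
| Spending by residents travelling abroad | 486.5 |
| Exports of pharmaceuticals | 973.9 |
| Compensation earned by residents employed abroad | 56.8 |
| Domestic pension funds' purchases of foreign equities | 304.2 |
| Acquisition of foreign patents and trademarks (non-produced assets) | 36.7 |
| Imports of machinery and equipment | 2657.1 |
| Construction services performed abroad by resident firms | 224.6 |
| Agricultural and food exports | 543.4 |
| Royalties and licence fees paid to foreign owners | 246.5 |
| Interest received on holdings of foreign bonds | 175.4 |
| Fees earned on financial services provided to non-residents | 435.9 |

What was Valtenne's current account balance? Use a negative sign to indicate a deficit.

Goods: 973.9 - 2657.1 - 1232.2 + 543.4 + 559.1 = -1812.9
Services: 224.6 - 486.5 - 246.5 + 435.9 = -72.5
Primary income: 175.4 + 56.8 + 249.2 = 481.4
Secondary income: 192.0
Current account = (-1812.9) + (-72.5) + 481.4 + 192.0 = -1212.0
(Excluded from the current account — financial account: purchases of foreign government bonds by domestic residents 1187.8, domestic pension funds' purchases of foreign equities 304.2; capital account: acquisition of foreign patents and trademarks (non-produced assets) 36.7.)

-1212.0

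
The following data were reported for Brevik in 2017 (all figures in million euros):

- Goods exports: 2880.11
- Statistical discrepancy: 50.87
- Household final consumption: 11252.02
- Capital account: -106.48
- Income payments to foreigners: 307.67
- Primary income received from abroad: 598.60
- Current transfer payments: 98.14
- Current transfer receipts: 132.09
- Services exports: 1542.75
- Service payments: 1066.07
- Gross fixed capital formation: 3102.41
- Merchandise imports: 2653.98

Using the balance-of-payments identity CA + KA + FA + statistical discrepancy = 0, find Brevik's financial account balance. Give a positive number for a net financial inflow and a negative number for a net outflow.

-972.08

Goods balance = 2880.11 - 2653.98 = 226.13
Services balance = 1542.75 - 1066.07 = 476.68
Trade balance (goods + services) = 226.13 + 476.68 = 702.81
Net primary income = 598.60 - 307.67 = 290.93
Net secondary income = 132.09 - 98.14 = 33.95
Current account = 702.81 + 290.93 + 33.95 = 1027.69
Financial account = -(1027.69 + (-106.48) + 50.87) = -972.08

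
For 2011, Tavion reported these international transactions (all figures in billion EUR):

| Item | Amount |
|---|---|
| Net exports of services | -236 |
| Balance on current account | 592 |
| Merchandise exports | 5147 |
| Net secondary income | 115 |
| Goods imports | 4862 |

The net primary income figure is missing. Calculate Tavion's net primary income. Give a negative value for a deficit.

428

Current account = goods balance + services balance + net primary income + net secondary income
Sum of the known components = 164
Net primary income = CA - (known components) = 592 - 164 = 428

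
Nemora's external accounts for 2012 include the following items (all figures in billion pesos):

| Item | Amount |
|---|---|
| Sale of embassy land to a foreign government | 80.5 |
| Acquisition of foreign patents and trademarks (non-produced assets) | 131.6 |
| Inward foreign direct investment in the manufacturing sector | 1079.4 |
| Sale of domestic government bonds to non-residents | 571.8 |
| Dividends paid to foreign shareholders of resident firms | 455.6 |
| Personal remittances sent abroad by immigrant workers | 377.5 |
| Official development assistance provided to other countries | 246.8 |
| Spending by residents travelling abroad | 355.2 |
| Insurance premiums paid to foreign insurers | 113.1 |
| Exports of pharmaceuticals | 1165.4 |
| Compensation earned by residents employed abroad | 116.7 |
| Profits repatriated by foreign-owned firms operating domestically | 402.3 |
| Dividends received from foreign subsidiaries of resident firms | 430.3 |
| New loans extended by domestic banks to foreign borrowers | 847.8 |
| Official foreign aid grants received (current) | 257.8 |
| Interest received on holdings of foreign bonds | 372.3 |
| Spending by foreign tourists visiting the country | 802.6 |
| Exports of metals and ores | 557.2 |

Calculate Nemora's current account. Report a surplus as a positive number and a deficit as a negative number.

Goods: 557.2 + 1165.4 = 1722.6
Services: -113.1 + 802.6 - 355.2 = 334.3
Primary income: 430.3 - 402.3 + 116.7 + 372.3 - 455.6 = 61.4
Secondary income: -377.5 + 257.8 - 246.8 = -366.5
Current account = 1722.6 + 334.3 + 61.4 + (-366.5) = 1751.8
(Excluded from the current account — capital account: sale of embassy land to a foreign government 80.5, acquisition of foreign patents and trademarks (non-produced assets) 131.6; financial account: inward foreign direct investment in the manufacturing sector 1079.4, sale of domestic government bonds to non-residents 571.8, new loans extended by domestic banks to foreign borrowers 847.8.)

1751.8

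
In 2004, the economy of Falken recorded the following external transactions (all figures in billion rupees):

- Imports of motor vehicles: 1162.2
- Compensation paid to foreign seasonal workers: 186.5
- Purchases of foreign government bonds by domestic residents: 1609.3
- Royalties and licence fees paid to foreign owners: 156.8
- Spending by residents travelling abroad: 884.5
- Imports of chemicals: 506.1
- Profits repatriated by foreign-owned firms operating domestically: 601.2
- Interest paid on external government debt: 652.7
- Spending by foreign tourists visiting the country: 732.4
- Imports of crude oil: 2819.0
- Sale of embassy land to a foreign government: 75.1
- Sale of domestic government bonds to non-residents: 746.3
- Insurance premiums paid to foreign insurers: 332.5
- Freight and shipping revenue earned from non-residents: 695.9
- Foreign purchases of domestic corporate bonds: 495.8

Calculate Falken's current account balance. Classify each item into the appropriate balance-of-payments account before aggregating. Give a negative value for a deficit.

-5873.2

Goods: -506.1 - 2819.0 - 1162.2 = -4487.3
Services: -884.5 + 732.4 + 695.9 - 156.8 - 332.5 = 54.5
Primary income: -601.2 - 186.5 - 652.7 = -1440.4
Current account = (-4487.3) + 54.5 + (-1440.4) = -5873.2
(Excluded from the current account — financial account: purchases of foreign government bonds by domestic residents 1609.3, sale of domestic government bonds to non-residents 746.3, foreign purchases of domestic corporate bonds 495.8; capital account: sale of embassy land to a foreign government 75.1.)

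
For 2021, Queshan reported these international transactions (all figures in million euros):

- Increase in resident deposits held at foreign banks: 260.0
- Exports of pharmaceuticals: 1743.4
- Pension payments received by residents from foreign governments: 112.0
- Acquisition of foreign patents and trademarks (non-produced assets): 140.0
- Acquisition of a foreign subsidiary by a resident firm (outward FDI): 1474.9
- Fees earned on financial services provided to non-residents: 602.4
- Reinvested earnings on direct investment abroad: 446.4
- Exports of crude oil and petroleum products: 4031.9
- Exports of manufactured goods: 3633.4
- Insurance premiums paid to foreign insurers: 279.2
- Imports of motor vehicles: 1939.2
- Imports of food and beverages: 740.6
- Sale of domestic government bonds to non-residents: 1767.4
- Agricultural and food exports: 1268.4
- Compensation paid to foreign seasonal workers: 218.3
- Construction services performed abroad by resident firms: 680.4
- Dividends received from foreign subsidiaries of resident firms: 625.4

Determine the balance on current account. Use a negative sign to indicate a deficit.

9966.4

Goods: 3633.4 + 4031.9 + 1743.4 - 740.6 + 1268.4 - 1939.2 = 7997.3
Services: -279.2 + 680.4 + 602.4 = 1003.6
Primary income: 446.4 + 625.4 - 218.3 = 853.5
Secondary income: 112.0
Current account = 7997.3 + 1003.6 + 853.5 + 112.0 = 9966.4
(Excluded from the current account — financial account: increase in resident deposits held at foreign banks 260.0, acquisition of a foreign subsidiary by a resident firm (outward FDI) 1474.9, sale of domestic government bonds to non-residents 1767.4; capital account: acquisition of foreign patents and trademarks (non-produced assets) 140.0.)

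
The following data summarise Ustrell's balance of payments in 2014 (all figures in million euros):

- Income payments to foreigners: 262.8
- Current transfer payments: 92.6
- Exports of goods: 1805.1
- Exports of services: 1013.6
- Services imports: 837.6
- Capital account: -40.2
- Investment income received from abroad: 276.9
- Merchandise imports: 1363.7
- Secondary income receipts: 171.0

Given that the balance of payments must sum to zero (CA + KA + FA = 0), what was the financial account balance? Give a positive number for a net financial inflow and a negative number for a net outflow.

Goods balance = 1805.1 - 1363.7 = 441.4
Services balance = 1013.6 - 837.6 = 176.0
Trade balance (goods + services) = 441.4 + 176.0 = 617.4
Net primary income = 276.9 - 262.8 = 14.1
Net secondary income = 171.0 - 92.6 = 78.4
Current account = 617.4 + 14.1 + 78.4 = 709.9
Financial account = -(709.9 + (-40.2)) = -669.7

-669.7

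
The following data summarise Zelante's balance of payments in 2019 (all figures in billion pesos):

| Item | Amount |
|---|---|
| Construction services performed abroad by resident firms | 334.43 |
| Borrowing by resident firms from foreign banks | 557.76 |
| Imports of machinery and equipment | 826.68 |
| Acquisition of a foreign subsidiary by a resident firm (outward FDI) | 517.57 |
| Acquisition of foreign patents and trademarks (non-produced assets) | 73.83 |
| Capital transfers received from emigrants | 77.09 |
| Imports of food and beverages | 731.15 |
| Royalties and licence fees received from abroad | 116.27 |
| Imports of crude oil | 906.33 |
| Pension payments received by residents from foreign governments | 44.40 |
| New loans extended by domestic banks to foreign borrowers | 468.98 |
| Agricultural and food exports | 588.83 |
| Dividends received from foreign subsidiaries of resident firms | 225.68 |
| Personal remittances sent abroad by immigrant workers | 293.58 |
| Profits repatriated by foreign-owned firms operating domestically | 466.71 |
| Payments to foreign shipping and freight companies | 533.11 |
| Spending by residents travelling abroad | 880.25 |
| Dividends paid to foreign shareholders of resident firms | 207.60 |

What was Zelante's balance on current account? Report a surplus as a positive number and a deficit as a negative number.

Goods: -826.68 - 906.33 - 731.15 + 588.83 = -1875.33
Services: 334.43 - 880.25 + 116.27 - 533.11 = -962.66
Primary income: 225.68 - 207.60 - 466.71 = -448.63
Secondary income: 44.40 - 293.58 = -249.18
Current account = (-1875.33) + (-962.66) + (-448.63) + (-249.18) = -3535.80
(Excluded from the current account — financial account: borrowing by resident firms from foreign banks 557.76, acquisition of a foreign subsidiary by a resident firm (outward FDI) 517.57, new loans extended by domestic banks to foreign borrowers 468.98; capital account: acquisition of foreign patents and trademarks (non-produced assets) 73.83, capital transfers received from emigrants 77.09.)

-3535.80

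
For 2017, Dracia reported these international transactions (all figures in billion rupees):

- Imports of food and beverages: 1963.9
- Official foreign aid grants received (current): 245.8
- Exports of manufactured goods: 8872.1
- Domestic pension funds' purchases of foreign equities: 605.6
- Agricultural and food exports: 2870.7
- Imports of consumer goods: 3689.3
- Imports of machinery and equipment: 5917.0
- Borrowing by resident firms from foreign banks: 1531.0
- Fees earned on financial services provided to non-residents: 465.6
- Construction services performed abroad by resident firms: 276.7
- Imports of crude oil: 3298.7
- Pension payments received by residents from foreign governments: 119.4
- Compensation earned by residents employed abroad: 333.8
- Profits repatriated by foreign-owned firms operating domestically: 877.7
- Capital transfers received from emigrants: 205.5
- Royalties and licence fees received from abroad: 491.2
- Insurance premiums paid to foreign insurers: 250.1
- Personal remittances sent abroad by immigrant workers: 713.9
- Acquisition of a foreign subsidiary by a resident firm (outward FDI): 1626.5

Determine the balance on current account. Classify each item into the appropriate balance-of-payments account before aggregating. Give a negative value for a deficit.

Goods: -3298.7 - 3689.3 + 8872.1 - 1963.9 + 2870.7 - 5917.0 = -3126.1
Services: 465.6 - 250.1 + 491.2 + 276.7 = 983.4
Primary income: 333.8 - 877.7 = -543.9
Secondary income: 119.4 + 245.8 - 713.9 = -348.7
Current account = (-3126.1) + 983.4 + (-543.9) + (-348.7) = -3035.3
(Excluded from the current account — financial account: domestic pension funds' purchases of foreign equities 605.6, borrowing by resident firms from foreign banks 1531.0, acquisition of a foreign subsidiary by a resident firm (outward FDI) 1626.5; capital account: capital transfers received from emigrants 205.5.)

-3035.3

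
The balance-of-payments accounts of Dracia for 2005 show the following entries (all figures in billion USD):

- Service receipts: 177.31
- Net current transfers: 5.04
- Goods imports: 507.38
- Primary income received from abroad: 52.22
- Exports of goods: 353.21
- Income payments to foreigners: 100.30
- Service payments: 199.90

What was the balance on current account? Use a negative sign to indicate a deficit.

-219.80

Goods balance = 353.21 - 507.38 = -154.17
Services balance = 177.31 - 199.90 = -22.59
Trade balance (goods + services) = -154.17 + (-22.59) = -176.76
Net primary income = 52.22 - 100.30 = -48.08
Net secondary income = 5.04
Current account = -176.76 + (-48.08) + 5.04 = -219.80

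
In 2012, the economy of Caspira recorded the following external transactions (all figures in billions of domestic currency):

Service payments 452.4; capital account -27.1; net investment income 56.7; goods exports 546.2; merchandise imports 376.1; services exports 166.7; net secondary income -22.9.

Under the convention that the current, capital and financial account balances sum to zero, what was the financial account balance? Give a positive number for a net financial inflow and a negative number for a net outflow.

Goods balance = 546.2 - 376.1 = 170.1
Services balance = 166.7 - 452.4 = -285.7
Trade balance (goods + services) = 170.1 + (-285.7) = -115.6
Net primary income = 56.7
Net secondary income = -22.9
Current account = -115.6 + 56.7 + (-22.9) = -81.8
Financial account = -(-81.8 + (-27.1)) = 108.9

108.9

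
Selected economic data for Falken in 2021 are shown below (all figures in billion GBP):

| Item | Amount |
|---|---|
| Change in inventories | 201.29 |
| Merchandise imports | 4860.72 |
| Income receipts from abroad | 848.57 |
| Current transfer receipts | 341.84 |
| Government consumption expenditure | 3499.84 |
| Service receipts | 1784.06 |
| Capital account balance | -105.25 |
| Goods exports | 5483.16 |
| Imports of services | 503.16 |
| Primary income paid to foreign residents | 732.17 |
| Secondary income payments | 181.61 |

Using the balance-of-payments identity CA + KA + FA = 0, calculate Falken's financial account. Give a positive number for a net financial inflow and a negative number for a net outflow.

Goods balance = 5483.16 - 4860.72 = 622.44
Services balance = 1784.06 - 503.16 = 1280.90
Trade balance (goods + services) = 622.44 + 1280.90 = 1903.34
Net primary income = 848.57 - 732.17 = 116.40
Net secondary income = 341.84 - 181.61 = 160.23
Current account = 1903.34 + 116.40 + 160.23 = 2179.97
Financial account = -(2179.97 + (-105.25)) = -2074.72

-2074.72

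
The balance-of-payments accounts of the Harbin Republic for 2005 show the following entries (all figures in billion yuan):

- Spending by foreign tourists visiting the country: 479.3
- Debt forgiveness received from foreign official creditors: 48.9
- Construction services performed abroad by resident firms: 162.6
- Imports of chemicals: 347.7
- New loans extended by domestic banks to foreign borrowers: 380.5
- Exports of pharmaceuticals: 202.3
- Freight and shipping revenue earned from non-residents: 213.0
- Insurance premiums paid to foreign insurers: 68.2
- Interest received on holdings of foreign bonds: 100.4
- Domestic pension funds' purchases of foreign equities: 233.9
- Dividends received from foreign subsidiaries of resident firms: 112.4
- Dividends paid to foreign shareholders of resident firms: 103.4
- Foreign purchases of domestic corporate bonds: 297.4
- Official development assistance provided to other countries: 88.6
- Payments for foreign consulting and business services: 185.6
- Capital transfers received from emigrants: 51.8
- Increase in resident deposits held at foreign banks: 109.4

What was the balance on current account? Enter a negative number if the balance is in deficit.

476.5

Goods: 202.3 - 347.7 = -145.4
Services: 162.6 + 479.3 - 68.2 + 213.0 - 185.6 = 601.1
Primary income: 100.4 - 103.4 + 112.4 = 109.4
Secondary income: -88.6
Current account = (-145.4) + 601.1 + 109.4 + (-88.6) = 476.5
(Excluded from the current account — capital account: debt forgiveness received from foreign official creditors 48.9, capital transfers received from emigrants 51.8; financial account: new loans extended by domestic banks to foreign borrowers 380.5, domestic pension funds' purchases of foreign equities 233.9, foreign purchases of domestic corporate bonds 297.4, increase in resident deposits held at foreign banks 109.4.)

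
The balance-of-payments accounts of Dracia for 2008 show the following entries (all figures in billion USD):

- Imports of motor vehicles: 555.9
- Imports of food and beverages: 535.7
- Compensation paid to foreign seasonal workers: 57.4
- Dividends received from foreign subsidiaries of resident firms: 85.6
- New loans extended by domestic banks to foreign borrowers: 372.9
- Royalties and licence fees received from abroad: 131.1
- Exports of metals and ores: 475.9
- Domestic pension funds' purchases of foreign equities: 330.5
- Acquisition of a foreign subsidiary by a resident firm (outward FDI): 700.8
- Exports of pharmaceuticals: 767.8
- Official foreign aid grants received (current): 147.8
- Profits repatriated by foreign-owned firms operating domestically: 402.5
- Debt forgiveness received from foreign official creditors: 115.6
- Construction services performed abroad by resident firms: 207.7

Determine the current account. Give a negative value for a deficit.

Goods: -535.7 - 555.9 + 767.8 + 475.9 = 152.1
Services: 131.1 + 207.7 = 338.8
Primary income: -402.5 - 57.4 + 85.6 = -374.3
Secondary income: 147.8
Current account = 152.1 + 338.8 + (-374.3) + 147.8 = 264.4
(Excluded from the current account — financial account: new loans extended by domestic banks to foreign borrowers 372.9, domestic pension funds' purchases of foreign equities 330.5, acquisition of a foreign subsidiary by a resident firm (outward FDI) 700.8; capital account: debt forgiveness received from foreign official creditors 115.6.)

264.4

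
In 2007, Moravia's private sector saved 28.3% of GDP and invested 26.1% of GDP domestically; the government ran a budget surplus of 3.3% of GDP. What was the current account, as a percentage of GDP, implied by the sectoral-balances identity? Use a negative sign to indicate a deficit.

By the sectoral-balances identity, CA = (S_private - I) + (T - G).
Private balance = 28.3 - 26.1 = 2.2
Government balance (T - G) = 3.3
CA = 2.2 + 3.3 = 5.5

5.5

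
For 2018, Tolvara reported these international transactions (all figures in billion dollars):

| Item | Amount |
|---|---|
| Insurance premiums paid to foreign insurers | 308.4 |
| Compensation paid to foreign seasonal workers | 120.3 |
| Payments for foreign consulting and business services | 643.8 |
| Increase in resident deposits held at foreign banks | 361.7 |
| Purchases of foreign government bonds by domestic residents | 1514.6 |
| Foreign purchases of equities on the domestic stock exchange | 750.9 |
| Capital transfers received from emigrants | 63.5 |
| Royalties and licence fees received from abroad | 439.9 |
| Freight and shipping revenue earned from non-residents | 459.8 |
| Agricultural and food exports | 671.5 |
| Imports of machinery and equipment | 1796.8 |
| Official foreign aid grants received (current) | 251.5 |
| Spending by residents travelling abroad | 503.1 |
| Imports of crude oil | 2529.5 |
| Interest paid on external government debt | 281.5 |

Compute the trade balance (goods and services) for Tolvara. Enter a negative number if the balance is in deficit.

Goods: -1796.8 + 671.5 - 2529.5 = -3654.8
Services: -503.1 + 459.8 - 643.8 + 439.9 - 308.4 = -555.6
Trade balance = -3654.8 + (-555.6) = -4210.4
(Excluded from the trade balance — primary income: compensation paid to foreign seasonal workers 120.3, interest paid on external government debt 281.5; financial account: increase in resident deposits held at foreign banks 361.7, purchases of foreign government bonds by domestic residents 1514.6, foreign purchases of equities on the domestic stock exchange 750.9; capital account: capital transfers received from emigrants 63.5; secondary income: official foreign aid grants received (current) 251.5.)

-4210.4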